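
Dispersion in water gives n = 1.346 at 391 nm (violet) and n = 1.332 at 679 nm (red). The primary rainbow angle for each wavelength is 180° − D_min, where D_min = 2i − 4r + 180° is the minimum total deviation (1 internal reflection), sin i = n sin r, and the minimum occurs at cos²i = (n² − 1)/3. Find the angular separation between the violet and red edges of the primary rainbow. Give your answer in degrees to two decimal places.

2.00°

At 391 nm (n = 1.346): cos²i = 0.27057 → i = 58.657°, r = 39.384°, D_min = 139.775°, rainbow angle = 40.225°.
At 679 nm (n = 1.332): cos²i = 0.25807 → i = 59.469°, r = 40.290°, D_min = 137.776°, rainbow angle = 42.224°.
Angular width = |40.225° − 42.224°| = 1.999°.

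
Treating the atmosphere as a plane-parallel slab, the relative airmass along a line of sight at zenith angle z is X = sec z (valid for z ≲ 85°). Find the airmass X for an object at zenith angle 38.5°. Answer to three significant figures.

X = sec z = 1/cos 38.5° = 1/0.7826 = 1.2778.

1.28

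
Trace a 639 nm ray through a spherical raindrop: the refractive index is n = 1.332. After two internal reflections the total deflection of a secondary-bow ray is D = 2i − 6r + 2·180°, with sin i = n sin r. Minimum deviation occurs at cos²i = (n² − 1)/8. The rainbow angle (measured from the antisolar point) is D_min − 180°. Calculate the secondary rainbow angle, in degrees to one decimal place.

50.6°

cos²i = (1.77422 − 1)/8 = 0.09678; i = arccos(0.31109) = 71.875°.
sin r = sin 71.875°/1.332 = 0.71350; r = 45.520°.
D_min = 2·71.875° − 6·45.520° + 360° = 230.628°.
Rainbow angle = D_min − 180° = 50.628°.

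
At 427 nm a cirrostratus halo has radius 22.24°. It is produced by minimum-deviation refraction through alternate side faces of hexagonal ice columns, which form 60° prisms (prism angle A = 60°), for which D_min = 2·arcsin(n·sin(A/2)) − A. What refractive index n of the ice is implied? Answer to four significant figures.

Rearranging: n = sin((D_min + A)/2) / sin(A/2).
(D_min + A)/2 = (22.24° + 60°)/2 = 41.120°.
n = sin 41.120° / sin 30° = 0.6576 / 0.5000 = 1.3153.

1.315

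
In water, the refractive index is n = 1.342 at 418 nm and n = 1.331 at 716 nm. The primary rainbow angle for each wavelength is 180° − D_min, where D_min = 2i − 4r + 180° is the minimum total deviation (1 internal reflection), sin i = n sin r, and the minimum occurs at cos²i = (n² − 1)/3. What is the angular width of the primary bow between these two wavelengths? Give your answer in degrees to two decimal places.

1.58°

At 418 nm (n = 1.342): cos²i = 0.26699 → i = 58.888°, r = 39.641°, D_min = 139.213°, rainbow angle = 40.787°.
At 716 nm (n = 1.331): cos²i = 0.25719 → i = 59.527°, r = 40.356°, D_min = 137.630°, rainbow angle = 42.370°.
Angular width = |40.787° − 42.370°| = 1.583°.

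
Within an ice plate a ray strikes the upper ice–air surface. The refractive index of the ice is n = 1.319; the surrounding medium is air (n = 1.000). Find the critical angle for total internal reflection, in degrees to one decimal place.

49.3°

sin θ_c = n_air / n = 1.000 / 1.319 = 0.7582.
θ_c = arcsin(0.7582) = 49.30°.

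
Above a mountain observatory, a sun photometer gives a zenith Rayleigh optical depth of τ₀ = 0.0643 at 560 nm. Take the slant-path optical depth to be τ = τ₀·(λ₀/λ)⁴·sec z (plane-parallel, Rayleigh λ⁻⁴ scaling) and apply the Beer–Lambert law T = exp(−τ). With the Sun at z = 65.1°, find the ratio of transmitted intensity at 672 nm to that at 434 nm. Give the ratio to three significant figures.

Airmass: sec 65.1° = 2.3751.
τ(672 nm) = 0.0643 × (560/672)⁴ × 2.3751 = 0.0643 × 0.4823 × 2.3751 = 0.0736.
τ(434 nm) = 0.0643 × (560/434)⁴ × 2.3751 = 0.0643 × 2.7720 × 2.3751 = 0.4233.
T(672)/T(434) = exp(τ_B − τ_A) = exp(0.3497) = 1.4186.

1.42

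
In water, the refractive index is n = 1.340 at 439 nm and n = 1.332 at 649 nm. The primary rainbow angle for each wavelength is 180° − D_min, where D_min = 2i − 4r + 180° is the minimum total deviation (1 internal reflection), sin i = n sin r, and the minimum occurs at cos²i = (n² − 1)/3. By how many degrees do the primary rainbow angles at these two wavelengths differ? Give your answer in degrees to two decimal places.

At 439 nm (n = 1.340): cos²i = 0.26520 → i = 59.004°, r = 39.770°, D_min = 138.929°, rainbow angle = 41.071°.
At 649 nm (n = 1.332): cos²i = 0.25807 → i = 59.469°, r = 40.290°, D_min = 137.776°, rainbow angle = 42.224°.
Angular width = |41.071° − 42.224°| = 1.153°.

1.15°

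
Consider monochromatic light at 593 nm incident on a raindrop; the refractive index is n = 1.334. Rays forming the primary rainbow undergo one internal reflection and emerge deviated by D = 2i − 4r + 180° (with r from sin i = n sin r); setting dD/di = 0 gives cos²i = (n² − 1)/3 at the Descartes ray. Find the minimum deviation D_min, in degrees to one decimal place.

cos²i = (1.77956 − 1)/3 = 0.25985; i = arccos(0.50976) = 59.352°.
sin r = sin 59.352°/1.334 = 0.64492; r = 40.159°.
D_min = 2·59.352° − 4·40.159° + 180° = 138.067°.

138.1°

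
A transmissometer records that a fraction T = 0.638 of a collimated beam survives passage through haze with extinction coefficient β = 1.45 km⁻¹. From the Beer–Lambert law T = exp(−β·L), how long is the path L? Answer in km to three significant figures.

0.310 km

Beer–Lambert: T = exp(−βL) ⇒ L = −ln(T)/β = −ln(0.638)/1.45 = 0.4494/1.45 = 0.3099 km.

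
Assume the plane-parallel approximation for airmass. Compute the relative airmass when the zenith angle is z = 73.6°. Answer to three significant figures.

X = sec z = 1/cos 73.6° = 1/0.2823 = 3.5418.

3.54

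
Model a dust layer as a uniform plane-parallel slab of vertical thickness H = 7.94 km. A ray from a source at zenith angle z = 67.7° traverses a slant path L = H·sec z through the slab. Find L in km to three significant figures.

sec z = 1/cos 67.7° = 2.6354.
L = 7.94 × 2.6354 = 20.925 km.

20.9 km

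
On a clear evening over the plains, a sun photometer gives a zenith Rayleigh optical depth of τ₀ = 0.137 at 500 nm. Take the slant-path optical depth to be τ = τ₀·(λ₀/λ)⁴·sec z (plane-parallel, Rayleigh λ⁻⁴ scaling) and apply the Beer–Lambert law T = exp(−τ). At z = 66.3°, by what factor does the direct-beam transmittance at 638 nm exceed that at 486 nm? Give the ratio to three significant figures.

Airmass: sec 66.3° = 2.4879.
τ(638 nm) = 0.137 × (500/638)⁴ × 2.4879 = 0.137 × 0.3772 × 2.4879 = 0.1286.
τ(486 nm) = 0.137 × (500/486)⁴ × 2.4879 = 0.137 × 1.1203 × 2.4879 = 0.3818.
T(638)/T(486) = exp(τ_B − τ_A) = exp(0.2533) = 1.2882.

1.29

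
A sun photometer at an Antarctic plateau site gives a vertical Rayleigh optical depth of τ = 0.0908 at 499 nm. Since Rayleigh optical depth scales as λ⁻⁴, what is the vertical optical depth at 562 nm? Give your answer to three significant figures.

0.0564

τ(562 nm) = τ(499 nm) × (499/562)⁴ = 0.0908 × (0.8879)⁴ = 0.0908 × 0.6215 = 0.0564.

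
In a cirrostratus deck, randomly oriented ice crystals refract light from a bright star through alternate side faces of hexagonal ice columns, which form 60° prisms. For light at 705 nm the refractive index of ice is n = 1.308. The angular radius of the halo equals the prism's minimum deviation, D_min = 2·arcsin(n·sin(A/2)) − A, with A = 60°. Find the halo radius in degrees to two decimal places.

n·sin(A/2) = 1.308 × sin 30° = 1.308 × 0.5000 = 0.6540.
D_min = 2·arcsin(0.6540) − 60° = 2 × 40.844° − 60° = 21.688°.

21.69°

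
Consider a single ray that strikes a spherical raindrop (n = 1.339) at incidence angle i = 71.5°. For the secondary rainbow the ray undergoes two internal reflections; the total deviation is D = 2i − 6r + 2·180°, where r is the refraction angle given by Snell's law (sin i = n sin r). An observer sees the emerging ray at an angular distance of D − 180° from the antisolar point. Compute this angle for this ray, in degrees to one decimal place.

sin r = sin 71.5° / 1.339 = 0.9483/1.339 = 0.7082; r = 45.09°.
D = 2·71.5° − 6·45.09° + 2·180° = 143.00° − 270.55° + 360° = 232.45°.
Angle from antisolar point = D − 180° = 52.45°.

52.5°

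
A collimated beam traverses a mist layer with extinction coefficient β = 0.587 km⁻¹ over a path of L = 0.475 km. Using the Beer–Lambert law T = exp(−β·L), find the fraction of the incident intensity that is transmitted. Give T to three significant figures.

0.757

τ = β·L = 0.587 × 0.475 = 0.2788.
T = exp(−0.2788) = 0.7567.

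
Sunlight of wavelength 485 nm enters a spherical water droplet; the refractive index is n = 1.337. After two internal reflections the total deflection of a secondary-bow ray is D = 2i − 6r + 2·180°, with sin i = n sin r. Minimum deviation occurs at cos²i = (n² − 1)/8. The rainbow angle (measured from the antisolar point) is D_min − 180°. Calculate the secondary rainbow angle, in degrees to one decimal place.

cos²i = (1.78757 − 1)/8 = 0.09845; i = arccos(0.31376) = 71.714°.
sin r = sin 71.714°/1.337 = 0.71017; r = 45.249°.
D_min = 2·71.714° − 6·45.249° + 360° = 231.934°.
Rainbow angle = D_min − 180° = 51.934°.

51.9°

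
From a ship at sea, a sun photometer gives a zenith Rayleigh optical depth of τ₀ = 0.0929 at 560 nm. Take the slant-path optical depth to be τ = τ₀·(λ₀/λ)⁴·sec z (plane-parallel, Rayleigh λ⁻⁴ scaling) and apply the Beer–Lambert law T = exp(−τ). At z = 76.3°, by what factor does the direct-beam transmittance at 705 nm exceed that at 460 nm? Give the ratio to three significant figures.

Airmass: sec 76.3° = 4.2223.
τ(705 nm) = 0.0929 × (560/705)⁴ × 4.2223 = 0.0929 × 0.3981 × 4.2223 = 0.1562.
τ(460 nm) = 0.0929 × (560/460)⁴ × 4.2223 = 0.0929 × 2.1964 × 4.2223 = 0.8616.
T(705)/T(460) = exp(τ_B − τ_A) = exp(0.7054) = 2.0247.

2.02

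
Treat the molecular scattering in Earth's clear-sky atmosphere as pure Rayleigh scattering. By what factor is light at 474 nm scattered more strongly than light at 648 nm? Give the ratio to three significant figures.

3.49

Rayleigh scattering ∝ λ⁻⁴, so the ratio of coefficients is the inverse fourth power of the wavelength ratio.
σ(474)/σ(648) = (648/474)⁴ = (1.3671)⁴ = 3.493.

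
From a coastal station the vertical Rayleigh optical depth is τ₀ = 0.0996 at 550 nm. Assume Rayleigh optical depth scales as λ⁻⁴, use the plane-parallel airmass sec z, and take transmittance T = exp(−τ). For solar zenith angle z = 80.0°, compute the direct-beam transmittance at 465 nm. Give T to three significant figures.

0.325

sec 80.0° = 5.7588.
τ = 0.0996 × (550/465)⁴ × 5.7588 = 0.0996 × 1.9572 × 5.7588 = 1.1226.
T = exp(−1.1226) = 0.3254.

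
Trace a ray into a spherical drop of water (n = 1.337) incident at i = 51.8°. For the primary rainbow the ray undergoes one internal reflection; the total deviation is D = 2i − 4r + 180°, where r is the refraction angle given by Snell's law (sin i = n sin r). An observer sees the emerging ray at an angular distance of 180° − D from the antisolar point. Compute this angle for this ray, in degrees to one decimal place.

sin r = sin 51.8° / 1.337 = 0.7859/1.337 = 0.5878; r = 36.00°.
D = 2·51.8° − 4·36.00° + 180° = 103.60° − 144.00° + 180° = 139.60°.
Angle from antisolar point = 180° − D = 40.40°.

40.4°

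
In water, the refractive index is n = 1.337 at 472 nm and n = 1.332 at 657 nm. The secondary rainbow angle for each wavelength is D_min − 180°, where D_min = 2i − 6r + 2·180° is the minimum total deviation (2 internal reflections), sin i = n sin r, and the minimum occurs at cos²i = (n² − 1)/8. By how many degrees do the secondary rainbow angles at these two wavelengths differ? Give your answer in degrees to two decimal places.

At 472 nm (n = 1.337): cos²i = 0.09845 → i = 71.714°, r = 45.249°, D_min = 231.934°, rainbow angle = 51.934°.
At 657 nm (n = 1.332): cos²i = 0.09678 → i = 71.875°, r = 45.520°, D_min = 230.628°, rainbow angle = 50.628°.
Angular width = |51.934° − 50.628°| = 1.305°.

1.31°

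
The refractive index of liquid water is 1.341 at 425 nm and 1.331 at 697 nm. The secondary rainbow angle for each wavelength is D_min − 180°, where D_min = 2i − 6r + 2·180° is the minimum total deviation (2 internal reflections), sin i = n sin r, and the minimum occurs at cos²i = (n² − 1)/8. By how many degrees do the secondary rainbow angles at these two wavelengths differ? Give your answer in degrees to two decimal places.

2.60°

At 425 nm (n = 1.341): cos²i = 0.09979 → i = 71.586°, r = 45.034°, D_min = 232.966°, rainbow angle = 52.966°.
At 697 nm (n = 1.331): cos²i = 0.09645 → i = 71.907°, r = 45.575°, D_min = 230.365°, rainbow angle = 50.365°.
Angular width = |52.966° − 50.365°| = 2.601°.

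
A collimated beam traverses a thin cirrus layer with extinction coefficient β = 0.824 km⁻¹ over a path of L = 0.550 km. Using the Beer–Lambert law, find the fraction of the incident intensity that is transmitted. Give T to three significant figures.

τ = β·L = 0.824 × 0.550 = 0.4532.
T = exp(−0.4532) = 0.6356.

0.636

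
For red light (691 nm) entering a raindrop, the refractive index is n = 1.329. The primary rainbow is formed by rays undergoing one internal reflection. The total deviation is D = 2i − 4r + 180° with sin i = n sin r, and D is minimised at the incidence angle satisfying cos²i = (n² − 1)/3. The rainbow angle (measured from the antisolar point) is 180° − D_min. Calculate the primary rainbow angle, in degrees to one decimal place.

42.7°

cos²i = (1.76624 − 1)/3 = 0.25541; i = arccos(0.50538) = 59.643°.
sin r = sin 59.643°/1.329 = 0.64928; r = 40.487°.
D_min = 2·59.643° − 4·40.487° + 180° = 137.337°.
Rainbow angle = 180° − D_min = 42.663°.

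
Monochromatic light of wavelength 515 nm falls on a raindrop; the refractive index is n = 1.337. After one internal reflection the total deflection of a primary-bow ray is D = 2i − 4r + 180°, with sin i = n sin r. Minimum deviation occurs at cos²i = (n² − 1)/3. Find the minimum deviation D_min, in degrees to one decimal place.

cos²i = (1.78757 − 1)/3 = 0.26252; i = arccos(0.51237) = 59.178°.
sin r = sin 59.178°/1.337 = 0.64231; r = 39.964°.
D_min = 2·59.178° − 4·39.964° + 180° = 138.500°.

138.5°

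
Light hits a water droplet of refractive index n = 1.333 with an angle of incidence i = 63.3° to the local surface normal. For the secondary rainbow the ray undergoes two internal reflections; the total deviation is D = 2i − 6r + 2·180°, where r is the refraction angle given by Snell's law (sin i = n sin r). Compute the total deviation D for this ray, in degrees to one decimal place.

sin r = sin 63.3° / 1.333 = 0.8934/1.333 = 0.6702; r = 42.08°.
D = 2·63.3° − 6·42.08° + 2·180° = 126.60° − 252.49° + 360° = 234.11°.

234.1°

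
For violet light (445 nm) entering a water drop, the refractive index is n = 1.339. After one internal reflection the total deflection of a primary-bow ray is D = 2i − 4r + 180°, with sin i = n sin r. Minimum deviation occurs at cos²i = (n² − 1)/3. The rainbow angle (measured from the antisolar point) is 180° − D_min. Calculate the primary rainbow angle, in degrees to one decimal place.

41.2°

cos²i = (1.79292 − 1)/3 = 0.26431; i = arccos(0.51411) = 59.062°.
sin r = sin 59.062°/1.339 = 0.64057; r = 39.834°.
D_min = 2·59.062° − 4·39.834° + 180° = 138.786°.
Rainbow angle = 180° − D_min = 41.214°.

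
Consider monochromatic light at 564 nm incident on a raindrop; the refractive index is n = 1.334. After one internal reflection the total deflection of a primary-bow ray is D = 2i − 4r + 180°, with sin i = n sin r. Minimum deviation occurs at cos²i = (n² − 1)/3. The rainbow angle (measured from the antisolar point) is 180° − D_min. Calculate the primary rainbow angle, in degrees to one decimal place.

41.9°

cos²i = (1.77956 − 1)/3 = 0.25985; i = arccos(0.50976) = 59.352°.
sin r = sin 59.352°/1.334 = 0.64492; r = 40.159°.
D_min = 2·59.352° − 4·40.159° + 180° = 138.067°.
Rainbow angle = 180° − D_min = 41.933°.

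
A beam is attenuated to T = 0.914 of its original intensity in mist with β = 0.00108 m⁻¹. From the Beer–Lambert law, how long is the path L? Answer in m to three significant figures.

83.3 m

Beer–Lambert: T = exp(−βL) ⇒ L = −ln(T)/β = −ln(0.914)/0.00108 = 0.0899/0.00108 = 83.26 m.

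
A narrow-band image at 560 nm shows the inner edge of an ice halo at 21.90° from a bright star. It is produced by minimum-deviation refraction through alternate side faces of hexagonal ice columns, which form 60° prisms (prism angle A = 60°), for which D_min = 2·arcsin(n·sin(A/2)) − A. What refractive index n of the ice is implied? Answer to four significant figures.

Rearranging: n = sin((D_min + A)/2) / sin(A/2).
(D_min + A)/2 = (21.90° + 60°)/2 = 40.950°.
n = sin 40.950° / sin 30° = 0.6554 / 0.5000 = 1.3108.

1.311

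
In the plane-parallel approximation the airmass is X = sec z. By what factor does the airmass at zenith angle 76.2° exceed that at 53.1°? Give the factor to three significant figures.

2.52

X(76.2°)/X(53.1°) = sec 76.2° / sec 53.1° = cos 53.1° / cos 76.2° = 0.6004/0.2385 = 2.5171.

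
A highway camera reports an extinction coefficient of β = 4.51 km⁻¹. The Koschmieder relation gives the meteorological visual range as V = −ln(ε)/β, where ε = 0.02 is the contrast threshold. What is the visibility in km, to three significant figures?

V = −ln(0.02) / 4.51 = 3.912 / 4.51 = 0.8674 km.

0.867 km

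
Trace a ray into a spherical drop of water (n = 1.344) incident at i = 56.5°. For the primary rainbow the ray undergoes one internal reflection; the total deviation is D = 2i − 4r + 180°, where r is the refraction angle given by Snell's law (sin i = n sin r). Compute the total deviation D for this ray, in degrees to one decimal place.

sin r = sin 56.5° / 1.344 = 0.8339/1.344 = 0.6205; r = 38.35°.
D = 2·56.5° − 4·38.35° + 180° = 113.00° − 153.40° + 180° = 139.60°.

139.6°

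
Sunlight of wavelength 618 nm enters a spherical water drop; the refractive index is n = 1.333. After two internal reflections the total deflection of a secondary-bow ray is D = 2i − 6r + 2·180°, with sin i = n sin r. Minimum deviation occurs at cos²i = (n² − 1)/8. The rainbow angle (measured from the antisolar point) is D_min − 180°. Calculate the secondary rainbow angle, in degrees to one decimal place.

cos²i = (1.77689 − 1)/8 = 0.09711; i = arccos(0.31163) = 71.843°.
sin r = sin 71.843°/1.333 = 0.71283; r = 45.466°.
D_min = 2·71.843° − 6·45.466° + 360° = 230.891°.
Rainbow angle = D_min − 180° = 50.891°.

50.9°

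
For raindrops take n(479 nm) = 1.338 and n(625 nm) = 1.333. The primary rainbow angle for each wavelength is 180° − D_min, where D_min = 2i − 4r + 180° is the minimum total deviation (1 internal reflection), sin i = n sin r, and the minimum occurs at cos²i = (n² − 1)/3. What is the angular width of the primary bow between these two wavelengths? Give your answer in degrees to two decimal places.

0.72°

At 479 nm (n = 1.338): cos²i = 0.26341 → i = 59.120°, r = 39.899°, D_min = 138.643°, rainbow angle = 41.357°.
At 625 nm (n = 1.333): cos²i = 0.25896 → i = 59.410°, r = 40.225°, D_min = 137.922°, rainbow angle = 42.078°.
Angular width = |41.357° − 42.078°| = 0.722°.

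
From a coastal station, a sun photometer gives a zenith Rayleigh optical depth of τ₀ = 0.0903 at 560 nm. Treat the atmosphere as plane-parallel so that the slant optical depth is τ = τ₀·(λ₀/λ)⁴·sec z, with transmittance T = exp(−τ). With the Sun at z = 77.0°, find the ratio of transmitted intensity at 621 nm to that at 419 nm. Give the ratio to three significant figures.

Airmass: sec 77.0° = 4.4454.
τ(621 nm) = 0.0903 × (560/621)⁴ × 4.4454 = 0.0903 × 0.6613 × 4.4454 = 0.2655.
τ(419 nm) = 0.0903 × (560/419)⁴ × 4.4454 = 0.0903 × 3.1908 × 4.4454 = 1.2808.
T(621)/T(419) = exp(τ_B − τ_A) = exp(1.0154) = 2.7604.

2.76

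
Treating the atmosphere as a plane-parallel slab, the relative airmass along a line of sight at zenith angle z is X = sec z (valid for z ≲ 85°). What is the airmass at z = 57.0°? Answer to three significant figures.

X = sec z = 1/cos 57.0° = 1/0.5446 = 1.8361.

1.84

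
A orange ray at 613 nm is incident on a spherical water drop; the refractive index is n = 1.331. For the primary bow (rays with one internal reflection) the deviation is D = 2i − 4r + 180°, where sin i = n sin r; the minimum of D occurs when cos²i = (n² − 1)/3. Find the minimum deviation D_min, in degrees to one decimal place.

cos²i = (1.77156 − 1)/3 = 0.25719; i = arccos(0.50714) = 59.527°.
sin r = sin 59.527°/1.331 = 0.64753; r = 40.356°.
D_min = 2·59.527° − 4·40.356° + 180° = 137.630°.

137.6°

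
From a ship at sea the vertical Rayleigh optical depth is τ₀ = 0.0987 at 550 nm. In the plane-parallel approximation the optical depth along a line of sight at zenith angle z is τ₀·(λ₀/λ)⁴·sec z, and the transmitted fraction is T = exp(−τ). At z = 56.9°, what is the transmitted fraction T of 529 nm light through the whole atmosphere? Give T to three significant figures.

0.810

sec 56.9° = 1.8312.
τ = 0.0987 × (550/529)⁴ × 1.8312 = 0.0987 × 1.1685 × 1.8312 = 0.2112.
T = exp(−0.2112) = 0.8096.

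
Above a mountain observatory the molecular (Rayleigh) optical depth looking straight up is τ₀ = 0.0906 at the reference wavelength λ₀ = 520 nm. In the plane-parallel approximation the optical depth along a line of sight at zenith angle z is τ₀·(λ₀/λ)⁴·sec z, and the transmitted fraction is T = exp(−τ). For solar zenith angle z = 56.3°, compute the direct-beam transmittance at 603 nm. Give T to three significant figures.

0.914

sec 56.3° = 1.8023.
τ = 0.0906 × (520/603)⁴ × 1.8023 = 0.0906 × 0.5530 × 1.8023 = 0.0903.
T = exp(−0.0903) = 0.9137.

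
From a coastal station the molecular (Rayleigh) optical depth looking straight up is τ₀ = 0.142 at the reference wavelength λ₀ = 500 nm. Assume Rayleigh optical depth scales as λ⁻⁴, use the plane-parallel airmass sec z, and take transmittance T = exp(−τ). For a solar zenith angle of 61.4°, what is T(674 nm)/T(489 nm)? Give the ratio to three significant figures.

1.26

Airmass: sec 61.4° = 2.0890.
τ(674 nm) = 0.142 × (500/674)⁴ × 2.0890 = 0.142 × 0.3029 × 2.0890 = 0.0898.
τ(489 nm) = 0.142 × (500/489)⁴ × 2.0890 = 0.142 × 1.0931 × 2.0890 = 0.3242.
T(674)/T(489) = exp(τ_B − τ_A) = exp(0.2344) = 1.2642.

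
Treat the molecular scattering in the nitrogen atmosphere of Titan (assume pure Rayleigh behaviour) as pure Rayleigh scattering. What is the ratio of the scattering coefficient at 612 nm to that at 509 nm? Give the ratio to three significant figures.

Rayleigh scattering ∝ λ⁻⁴, so the ratio of coefficients is the inverse fourth power of the wavelength ratio.
σ(612)/σ(509) = (509/612)⁴ = (0.8317)⁴ = 0.4785.

0.478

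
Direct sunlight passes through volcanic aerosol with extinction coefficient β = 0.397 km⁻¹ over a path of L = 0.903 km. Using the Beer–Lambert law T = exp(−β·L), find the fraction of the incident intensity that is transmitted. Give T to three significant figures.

τ = β·L = 0.397 × 0.903 = 0.3585.
T = exp(−0.3585) = 0.6987.

0.699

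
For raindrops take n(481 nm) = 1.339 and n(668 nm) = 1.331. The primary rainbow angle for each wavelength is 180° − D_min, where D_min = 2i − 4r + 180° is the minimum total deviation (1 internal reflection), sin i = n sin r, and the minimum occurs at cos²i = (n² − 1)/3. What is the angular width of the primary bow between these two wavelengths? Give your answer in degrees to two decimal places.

1.16°

At 481 nm (n = 1.339): cos²i = 0.26431 → i = 59.062°, r = 39.834°, D_min = 138.786°, rainbow angle = 41.214°.
At 668 nm (n = 1.331): cos²i = 0.25719 → i = 59.527°, r = 40.356°, D_min = 137.630°, rainbow angle = 42.370°.
Angular width = |41.214° − 42.370°| = 1.156°.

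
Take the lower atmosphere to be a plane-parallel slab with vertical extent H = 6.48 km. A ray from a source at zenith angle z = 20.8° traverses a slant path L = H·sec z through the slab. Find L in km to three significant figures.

6.93 km

sec z = 1/cos 20.8° = 1.0697.
L = 6.48 × 1.0697 = 6.932 km.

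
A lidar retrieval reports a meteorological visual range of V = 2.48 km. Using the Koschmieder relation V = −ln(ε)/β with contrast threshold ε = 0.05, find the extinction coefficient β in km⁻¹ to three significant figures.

β = −ln(0.05) / V = 2.996 / 2.48 = 1.2080 km⁻¹.

1.21 km⁻¹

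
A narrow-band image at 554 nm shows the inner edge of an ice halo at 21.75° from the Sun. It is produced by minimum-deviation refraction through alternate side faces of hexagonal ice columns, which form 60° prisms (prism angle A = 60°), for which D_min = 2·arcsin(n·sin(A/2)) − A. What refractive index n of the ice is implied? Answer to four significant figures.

1.309

Rearranging: n = sin((D_min + A)/2) / sin(A/2).
(D_min + A)/2 = (21.75° + 60°)/2 = 40.875°.
n = sin 40.875° / sin 30° = 0.6544 / 0.5000 = 1.3088.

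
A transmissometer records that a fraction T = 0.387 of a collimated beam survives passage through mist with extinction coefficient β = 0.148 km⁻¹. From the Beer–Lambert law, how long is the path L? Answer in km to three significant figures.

6.41 km

Beer–Lambert: T = exp(−βL) ⇒ L = −ln(T)/β = −ln(0.387)/0.148 = 0.9493/0.148 = 6.414 km.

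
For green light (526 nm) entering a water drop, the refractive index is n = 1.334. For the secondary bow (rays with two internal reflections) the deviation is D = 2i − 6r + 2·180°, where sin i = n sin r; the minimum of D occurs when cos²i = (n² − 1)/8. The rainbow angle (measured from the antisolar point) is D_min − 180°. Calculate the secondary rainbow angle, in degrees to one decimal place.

51.2°

cos²i = (1.77956 − 1)/8 = 0.09744; i = arccos(0.31216) = 71.810°.
sin r = sin 71.810°/1.334 = 0.71217; r = 45.411°.
D_min = 2·71.810° − 6·45.411° + 360° = 231.153°.
Rainbow angle = D_min − 180° = 51.153°.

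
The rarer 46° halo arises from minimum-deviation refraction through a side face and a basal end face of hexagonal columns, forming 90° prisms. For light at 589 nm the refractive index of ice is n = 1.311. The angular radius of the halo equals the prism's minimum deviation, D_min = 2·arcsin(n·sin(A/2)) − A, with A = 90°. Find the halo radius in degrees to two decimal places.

45.95°

n·sin(A/2) = 1.311 × sin 45° = 1.311 × 0.7071 = 0.9270.
D_min = 2·arcsin(0.9270) − 90° = 2 × 67.974° − 90° = 45.949°.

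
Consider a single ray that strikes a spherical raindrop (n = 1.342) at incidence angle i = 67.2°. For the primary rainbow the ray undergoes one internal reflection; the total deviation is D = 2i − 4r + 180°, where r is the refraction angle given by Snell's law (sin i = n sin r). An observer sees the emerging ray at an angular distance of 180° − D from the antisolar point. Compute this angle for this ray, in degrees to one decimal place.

39.2°

sin r = sin 67.2° / 1.342 = 0.9219/1.342 = 0.6869; r = 43.39°.
D = 2·67.2° − 4·43.39° + 180° = 134.40° − 173.55° + 180° = 140.85°.
Angle from antisolar point = 180° − D = 39.15°.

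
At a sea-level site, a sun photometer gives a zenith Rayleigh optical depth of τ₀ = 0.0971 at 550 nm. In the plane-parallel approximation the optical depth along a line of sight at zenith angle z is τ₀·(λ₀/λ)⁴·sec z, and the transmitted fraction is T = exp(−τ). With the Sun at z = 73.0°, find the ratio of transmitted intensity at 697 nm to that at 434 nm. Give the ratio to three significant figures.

2.07

Airmass: sec 73.0° = 3.4203.
τ(697 nm) = 0.0971 × (550/697)⁴ × 3.4203 = 0.0971 × 0.3877 × 3.4203 = 0.1288.
τ(434 nm) = 0.0971 × (550/434)⁴ × 3.4203 = 0.0971 × 2.5792 × 3.4203 = 0.8566.
T(697)/T(434) = exp(τ_B − τ_A) = exp(0.7278) = 2.0706.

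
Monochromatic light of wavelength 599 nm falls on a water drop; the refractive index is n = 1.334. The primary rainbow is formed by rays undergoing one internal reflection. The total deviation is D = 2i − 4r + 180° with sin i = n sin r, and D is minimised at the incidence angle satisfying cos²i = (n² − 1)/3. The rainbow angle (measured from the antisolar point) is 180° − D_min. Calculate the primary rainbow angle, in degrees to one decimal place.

41.9°

cos²i = (1.77956 − 1)/3 = 0.25985; i = arccos(0.50976) = 59.352°.
sin r = sin 59.352°/1.334 = 0.64492; r = 40.159°.
D_min = 2·59.352° − 4·40.159° + 180° = 138.067°.
Rainbow angle = 180° − D_min = 41.933°.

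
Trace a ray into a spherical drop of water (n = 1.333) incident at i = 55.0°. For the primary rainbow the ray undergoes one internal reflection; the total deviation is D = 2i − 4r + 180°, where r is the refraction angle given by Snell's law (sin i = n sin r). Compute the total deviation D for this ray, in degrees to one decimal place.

sin r = sin 55.0° / 1.333 = 0.8192/1.333 = 0.6145; r = 37.92°.
D = 2·55.0° − 4·37.92° + 180° = 110.00° − 151.67° + 180° = 138.33°.

138.3°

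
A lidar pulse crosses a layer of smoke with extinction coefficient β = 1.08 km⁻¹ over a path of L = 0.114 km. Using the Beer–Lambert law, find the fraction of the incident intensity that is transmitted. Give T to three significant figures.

τ = β·L = 1.08 × 0.114 = 0.1231.
T = exp(−0.1231) = 0.8842.

0.884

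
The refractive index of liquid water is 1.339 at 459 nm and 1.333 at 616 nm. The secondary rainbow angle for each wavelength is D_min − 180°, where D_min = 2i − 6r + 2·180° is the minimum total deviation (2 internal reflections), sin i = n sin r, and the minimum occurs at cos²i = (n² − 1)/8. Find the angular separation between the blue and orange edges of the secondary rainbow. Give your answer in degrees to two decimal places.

At 459 nm (n = 1.339): cos²i = 0.09912 → i = 71.650°, r = 45.141°, D_min = 232.451°, rainbow angle = 52.451°.
At 616 nm (n = 1.333): cos²i = 0.09711 → i = 71.843°, r = 45.466°, D_min = 230.891°, rainbow angle = 50.891°.
Angular width = |52.451° − 50.891°| = 1.560°.

1.56°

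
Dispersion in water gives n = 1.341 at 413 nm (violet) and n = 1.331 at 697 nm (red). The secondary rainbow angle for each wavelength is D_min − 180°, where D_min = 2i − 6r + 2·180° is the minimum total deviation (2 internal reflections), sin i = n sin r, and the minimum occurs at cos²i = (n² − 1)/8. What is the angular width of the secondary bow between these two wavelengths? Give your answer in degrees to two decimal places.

2.60°

At 413 nm (n = 1.341): cos²i = 0.09979 → i = 71.586°, r = 45.034°, D_min = 232.966°, rainbow angle = 52.966°.
At 697 nm (n = 1.331): cos²i = 0.09645 → i = 71.907°, r = 45.575°, D_min = 230.365°, rainbow angle = 50.365°.
Angular width = |52.966° − 50.365°| = 2.601°.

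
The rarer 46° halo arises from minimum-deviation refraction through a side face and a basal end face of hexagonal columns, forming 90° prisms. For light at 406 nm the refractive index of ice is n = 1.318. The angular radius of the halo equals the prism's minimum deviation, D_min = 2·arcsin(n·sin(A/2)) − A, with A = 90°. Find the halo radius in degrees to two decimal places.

47.49°

n·sin(A/2) = 1.318 × sin 45° = 1.318 × 0.7071 = 0.9320.
D_min = 2·arcsin(0.9320) − 90° = 2 × 68.743° − 90° = 47.487°.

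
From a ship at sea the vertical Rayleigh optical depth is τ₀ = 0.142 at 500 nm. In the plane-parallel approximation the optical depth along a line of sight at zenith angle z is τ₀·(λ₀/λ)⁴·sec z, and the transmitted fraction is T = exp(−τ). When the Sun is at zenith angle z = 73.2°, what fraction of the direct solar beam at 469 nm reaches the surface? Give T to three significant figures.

0.530

sec 73.2° = 3.4598.
τ = 0.142 × (500/469)⁴ × 3.4598 = 0.142 × 1.2918 × 3.4598 = 0.6346.
T = exp(−0.6346) = 0.5301.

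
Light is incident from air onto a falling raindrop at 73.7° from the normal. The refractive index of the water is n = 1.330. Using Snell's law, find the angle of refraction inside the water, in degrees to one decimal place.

Snell: sin θ_r = sin θ_i / n = sin 73.7° / 1.330 = 0.9598 / 1.330 = 0.7217.
θ_r = arcsin(0.7217) = 46.19°.

46.2°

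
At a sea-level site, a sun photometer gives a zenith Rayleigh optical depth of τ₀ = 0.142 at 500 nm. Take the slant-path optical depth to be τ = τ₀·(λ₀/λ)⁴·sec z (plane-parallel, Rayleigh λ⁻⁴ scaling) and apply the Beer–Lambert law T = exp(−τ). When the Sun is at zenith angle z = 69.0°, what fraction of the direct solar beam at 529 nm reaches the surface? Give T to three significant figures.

sec 69.0° = 2.7904.
τ = 0.142 × (500/529)⁴ × 2.7904 = 0.142 × 0.7981 × 2.7904 = 0.3162.
T = exp(−0.3162) = 0.7289.

0.729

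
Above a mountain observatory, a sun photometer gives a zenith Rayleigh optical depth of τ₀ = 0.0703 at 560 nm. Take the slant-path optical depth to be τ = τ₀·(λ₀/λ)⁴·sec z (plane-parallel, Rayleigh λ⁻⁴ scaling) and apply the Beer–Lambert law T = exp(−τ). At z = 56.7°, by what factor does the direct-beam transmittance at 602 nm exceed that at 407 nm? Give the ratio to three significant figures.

1.44

Airmass: sec 56.7° = 1.8214.
τ(602 nm) = 0.0703 × (560/602)⁴ × 1.8214 = 0.0703 × 0.7488 × 1.8214 = 0.0959.
τ(407 nm) = 0.0703 × (560/407)⁴ × 1.8214 = 0.0703 × 3.5841 × 1.8214 = 0.4589.
T(602)/T(407) = exp(τ_B − τ_A) = exp(0.3630) = 1.4377.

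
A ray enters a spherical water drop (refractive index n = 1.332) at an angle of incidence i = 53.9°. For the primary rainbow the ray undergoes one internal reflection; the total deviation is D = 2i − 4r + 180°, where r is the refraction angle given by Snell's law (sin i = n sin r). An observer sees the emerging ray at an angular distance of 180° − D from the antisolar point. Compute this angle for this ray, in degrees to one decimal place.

41.6°

sin r = sin 53.9° / 1.332 = 0.8080/1.332 = 0.6066; r = 37.34°.
D = 2·53.9° − 4·37.34° + 180° = 107.80° − 149.38° + 180° = 138.42°.
Angle from antisolar point = 180° − D = 41.58°.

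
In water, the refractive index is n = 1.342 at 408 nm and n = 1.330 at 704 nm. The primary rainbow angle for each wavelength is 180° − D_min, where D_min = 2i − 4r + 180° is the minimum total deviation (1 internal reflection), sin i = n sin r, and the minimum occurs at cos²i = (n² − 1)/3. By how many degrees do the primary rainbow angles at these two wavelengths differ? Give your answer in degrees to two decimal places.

1.73°

At 408 nm (n = 1.342): cos²i = 0.26699 → i = 58.888°, r = 39.641°, D_min = 139.213°, rainbow angle = 40.787°.
At 704 nm (n = 1.330): cos²i = 0.25630 → i = 59.585°, r = 40.422°, D_min = 137.484°, rainbow angle = 42.516°.
Angular width = |40.787° − 42.516°| = 1.729°.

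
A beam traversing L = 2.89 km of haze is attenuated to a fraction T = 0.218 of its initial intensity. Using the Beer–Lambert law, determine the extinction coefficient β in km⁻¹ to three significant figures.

Beer–Lambert: T = exp(−βL) ⇒ β = −ln(T)/L = −ln(0.218)/2.89 = 1.5233/2.89 = 0.5271 km⁻¹.

0.527 km⁻¹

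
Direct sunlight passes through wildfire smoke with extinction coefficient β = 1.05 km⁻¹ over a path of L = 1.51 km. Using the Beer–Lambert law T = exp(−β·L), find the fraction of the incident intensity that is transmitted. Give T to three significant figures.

0.205

τ = β·L = 1.05 × 1.51 = 1.5855.
T = exp(−1.5855) = 0.2048.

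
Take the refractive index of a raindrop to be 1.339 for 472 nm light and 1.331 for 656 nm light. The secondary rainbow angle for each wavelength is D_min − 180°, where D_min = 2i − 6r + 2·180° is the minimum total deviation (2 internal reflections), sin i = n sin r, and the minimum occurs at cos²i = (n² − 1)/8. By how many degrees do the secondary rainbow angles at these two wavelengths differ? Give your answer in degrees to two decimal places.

2.09°

At 472 nm (n = 1.339): cos²i = 0.09912 → i = 71.650°, r = 45.141°, D_min = 232.451°, rainbow angle = 52.451°.
At 656 nm (n = 1.331): cos²i = 0.09645 → i = 71.907°, r = 45.575°, D_min = 230.365°, rainbow angle = 50.365°.
Angular width = |52.451° − 50.365°| = 2.086°.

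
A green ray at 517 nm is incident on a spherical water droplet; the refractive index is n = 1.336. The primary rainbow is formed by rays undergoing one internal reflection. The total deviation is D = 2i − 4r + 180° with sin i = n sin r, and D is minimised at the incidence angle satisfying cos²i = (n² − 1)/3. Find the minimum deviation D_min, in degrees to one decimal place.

cos²i = (1.78490 − 1)/3 = 0.26163; i = arccos(0.51150) = 59.236°.
sin r = sin 59.236°/1.336 = 0.64318; r = 40.029°.
D_min = 2·59.236° − 4·40.029° + 180° = 138.356°.

138.4°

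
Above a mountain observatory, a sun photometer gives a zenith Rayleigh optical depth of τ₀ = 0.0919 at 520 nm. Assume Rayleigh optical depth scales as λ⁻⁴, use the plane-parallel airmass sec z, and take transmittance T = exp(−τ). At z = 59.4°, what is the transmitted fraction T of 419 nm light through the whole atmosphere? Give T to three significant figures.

0.652

sec 59.4° = 1.9645.
τ = 0.0919 × (520/419)⁴ × 1.9645 = 0.0919 × 2.3722 × 1.9645 = 0.4283.
T = exp(−0.4283) = 0.6516.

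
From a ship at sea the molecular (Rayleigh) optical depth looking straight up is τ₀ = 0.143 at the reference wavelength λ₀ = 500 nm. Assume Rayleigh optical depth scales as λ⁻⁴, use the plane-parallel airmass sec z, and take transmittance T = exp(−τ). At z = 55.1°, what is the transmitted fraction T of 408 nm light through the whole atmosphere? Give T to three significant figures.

0.569

sec 55.1° = 1.7478.
τ = 0.143 × (500/408)⁴ × 1.7478 = 0.143 × 2.2555 × 1.7478 = 0.5637.
T = exp(−0.5637) = 0.5691.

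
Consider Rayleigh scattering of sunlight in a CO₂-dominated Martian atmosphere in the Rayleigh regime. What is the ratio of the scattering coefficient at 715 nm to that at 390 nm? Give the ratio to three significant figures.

0.0885

Rayleigh scattering ∝ λ⁻⁴, so the ratio of coefficients is the inverse fourth power of the wavelength ratio.
σ(715)/σ(390) = (390/715)⁴ = (0.5455)⁴ = 0.08852.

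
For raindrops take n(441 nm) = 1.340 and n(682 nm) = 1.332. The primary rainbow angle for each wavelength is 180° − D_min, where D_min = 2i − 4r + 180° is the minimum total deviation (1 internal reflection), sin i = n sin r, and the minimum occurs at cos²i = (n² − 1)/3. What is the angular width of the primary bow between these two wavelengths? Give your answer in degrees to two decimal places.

1.15°

At 441 nm (n = 1.340): cos²i = 0.26520 → i = 59.004°, r = 39.770°, D_min = 138.929°, rainbow angle = 41.071°.
At 682 nm (n = 1.332): cos²i = 0.25807 → i = 59.469°, r = 40.290°, D_min = 137.776°, rainbow angle = 42.224°.
Angular width = |41.071° − 42.224°| = 1.153°.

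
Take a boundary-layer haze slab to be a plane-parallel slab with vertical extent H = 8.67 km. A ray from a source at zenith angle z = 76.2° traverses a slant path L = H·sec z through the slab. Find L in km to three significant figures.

36.3 km

sec z = 1/cos 76.2° = 4.1923.
L = 8.67 × 4.1923 = 36.347 km.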